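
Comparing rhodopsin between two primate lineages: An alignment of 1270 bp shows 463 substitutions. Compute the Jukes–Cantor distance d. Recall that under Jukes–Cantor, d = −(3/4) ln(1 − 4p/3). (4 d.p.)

p = 463/1270 ≈ 0.364567.
d = −(3/4) ln(1 − 4p/3) = −0.75 ln(1 − 0.486089) = −0.75 ln(0.513911)
  = −0.75 × (-0.665705) = 0.499279 substitutions/site.

0.4993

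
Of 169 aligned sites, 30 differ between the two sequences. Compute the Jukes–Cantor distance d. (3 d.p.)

0.203

p = 30/169 ≈ 0.177515.
d = −(3/4) ln(1 − 4p/3) = −0.75 ln(1 − 0.236687) = −0.75 ln(0.763313)
  = −0.75 × (-0.270087) = 0.202565 substitutions/site.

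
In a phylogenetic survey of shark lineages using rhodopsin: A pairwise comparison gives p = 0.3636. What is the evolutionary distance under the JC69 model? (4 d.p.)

d = −(3/4) ln(1 − 4p/3) = −0.75 ln(1 − 0.4848) = −0.75 ln(0.5152)
  = −0.75 × (-0.663200) = 0.497400 substitutions/site.

0.4974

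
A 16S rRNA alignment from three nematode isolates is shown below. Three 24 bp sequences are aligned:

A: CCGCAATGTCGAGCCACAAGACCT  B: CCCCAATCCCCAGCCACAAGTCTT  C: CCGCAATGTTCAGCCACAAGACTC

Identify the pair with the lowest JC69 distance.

A–B: 6/24 differ, p = 0.250, d = 0.304.
A–C: 4/24 differ, p = 0.167, d = 0.188.
B–C: 6/24 differ, p = 0.250, d = 0.304.
The smallest distance is between A and C.

A and C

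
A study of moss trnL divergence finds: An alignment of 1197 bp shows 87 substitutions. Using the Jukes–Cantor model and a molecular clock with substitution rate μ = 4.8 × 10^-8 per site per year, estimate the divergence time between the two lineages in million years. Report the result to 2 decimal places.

p = 87/1197 ≈ 0.072682.
d = −(3/4) ln(1 − 4p/3) = −0.75 ln(1 − 0.096909) = −0.75 ln(0.903091)
  = −0.75 × (-0.101932) = 0.076449 substitutions/site.
Under a molecular clock d = 2μt, so t = d/(2μ) = 0.076449 / (2 × 4.8 × 10^-8) = 0.80 million years.

0.80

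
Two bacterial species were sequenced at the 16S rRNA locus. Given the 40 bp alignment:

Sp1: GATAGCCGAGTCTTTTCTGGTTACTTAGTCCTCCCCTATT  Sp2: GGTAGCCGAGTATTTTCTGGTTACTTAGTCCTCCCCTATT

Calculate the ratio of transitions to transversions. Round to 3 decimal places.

1.000

Transitions are A↔G and C↔T; transversions are all other mismatches.
Transitions: 1. Transversions: 1.
R = 1/1 = 1.000.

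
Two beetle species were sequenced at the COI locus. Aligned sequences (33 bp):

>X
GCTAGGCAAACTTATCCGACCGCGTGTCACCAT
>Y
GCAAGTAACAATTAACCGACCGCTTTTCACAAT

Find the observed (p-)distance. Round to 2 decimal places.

0.27

The sequences differ at 9 of 33 positions (sites 3, 6, 7, 9, 11, 15, 24, 26, 31).
p = 9/33 = 0.272727… ≈ 0.27 (to 2 d.p.).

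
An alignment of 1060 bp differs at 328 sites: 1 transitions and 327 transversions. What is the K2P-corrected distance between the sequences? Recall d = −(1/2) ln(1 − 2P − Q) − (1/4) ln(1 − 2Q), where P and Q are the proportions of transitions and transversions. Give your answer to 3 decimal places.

0.426

P = 1/1060 ≈ 0.000943 and Q = 327/1060 ≈ 0.308491.
Under the Kimura two-parameter model, d = −½ ln(1 − 2P − Q) − ¼ ln(1 − 2Q).
1 − 2P − Q = 0.689623, giving −½ ln(0.689623) = 0.185805.
1 − 2Q = 0.383018, giving −¼ ln(0.383018) = 0.239918.
d = 0.185805 + 0.239918 = 0.425723.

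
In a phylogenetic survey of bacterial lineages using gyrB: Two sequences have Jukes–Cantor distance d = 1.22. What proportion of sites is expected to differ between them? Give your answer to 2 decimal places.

p = (3/4)(1 − e^(−4d/3)) = 0.75 × (1 − e^(-1.626667)) = 0.75 × (1 − 0.196584) = 0.602562.

0.60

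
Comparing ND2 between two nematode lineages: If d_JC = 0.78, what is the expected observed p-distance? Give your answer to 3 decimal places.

0.485

p = (3/4)(1 − e^(−4d/3)) = 0.75 × (1 − e^(-1.04)) = 0.75 × (1 − 0.353455) = 0.484909.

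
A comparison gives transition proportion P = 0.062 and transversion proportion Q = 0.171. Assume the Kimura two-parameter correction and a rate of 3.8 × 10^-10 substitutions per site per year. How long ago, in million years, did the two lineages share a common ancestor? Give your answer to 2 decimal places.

Under the Kimura two-parameter model, d = −½ ln(1 − 2P − Q) − ¼ ln(1 − 2Q).
1 − 2P − Q = 0.705, giving −½ ln(0.705) = 0.174779.
1 − 2Q = 0.658, giving −¼ ln(0.658) = 0.104638.
d = 0.174779 + 0.104638 = 0.279417.
Under a molecular clock d = 2μt, so t = d/(2μ) = 0.279417 / (2 × 3.8 × 10^-10) = 367.65 million years.

367.65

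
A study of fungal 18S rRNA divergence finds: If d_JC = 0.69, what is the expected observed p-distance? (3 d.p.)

p = (3/4)(1 − e^(−4d/3)) = 0.75 × (1 − e^(-0.92)) = 0.75 × (1 − 0.398519) = 0.451111.

0.451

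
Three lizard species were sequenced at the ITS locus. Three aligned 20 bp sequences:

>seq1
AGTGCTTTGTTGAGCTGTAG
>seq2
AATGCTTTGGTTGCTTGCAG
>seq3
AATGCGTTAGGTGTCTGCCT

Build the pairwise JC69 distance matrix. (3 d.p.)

seq1–seq2: 7/20 sites differ → p = 0.35, d = −0.75 ln(1 − 0.466667) = 0.471457 ≈ 0.471.
seq1–seq3: 11/20 sites differ → p = 0.55, d = −0.75 ln(1 − 0.733333) = 0.991316 ≈ 0.991.
seq2–seq3: 7/20 sites differ → p = 0.35, d = −0.75 ln(1 − 0.466667) = 0.471457 ≈ 0.471.

d(seq1,seq2) = 0.471, d(seq1,seq3) = 0.991, d(seq2,seq3) = 0.471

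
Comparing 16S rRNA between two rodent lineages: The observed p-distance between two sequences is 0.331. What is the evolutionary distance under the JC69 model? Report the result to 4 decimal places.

d = −(3/4) ln(1 − 4p/3) = −0.75 ln(1 − 0.441333) = −0.75 ln(0.558667)
  = −0.75 × (-0.582202) = 0.436652 substitutions/site.

0.4367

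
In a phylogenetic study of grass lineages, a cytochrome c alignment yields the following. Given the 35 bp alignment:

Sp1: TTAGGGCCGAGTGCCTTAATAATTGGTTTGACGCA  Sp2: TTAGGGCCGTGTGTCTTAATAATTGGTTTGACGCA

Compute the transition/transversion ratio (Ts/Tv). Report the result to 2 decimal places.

1.00

Transitions are A↔G and C↔T; transversions are all other mismatches.
Transitions: 1. Transversions: 1.
R = 1/1 = 1.00.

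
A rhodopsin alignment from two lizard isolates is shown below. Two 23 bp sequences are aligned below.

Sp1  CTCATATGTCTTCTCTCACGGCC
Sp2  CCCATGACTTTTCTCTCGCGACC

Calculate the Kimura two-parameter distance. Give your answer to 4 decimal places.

0.4166

Of 23 sites, 5 differences are transitions and 2 are transversions, so P = 5/23 ≈ 0.217391 and Q = 2/23 ≈ 0.086957.
Under the Kimura two-parameter model, d = −½ ln(1 − 2P − Q) − ¼ ln(1 − 2Q).
1 − 2P − Q = 0.478261, giving −½ ln(0.478261) = 0.368799.
1 − 2Q = 0.826086, giving −¼ ln(0.826086) = 0.047764.
d = 0.368799 + 0.047764 = 0.416563.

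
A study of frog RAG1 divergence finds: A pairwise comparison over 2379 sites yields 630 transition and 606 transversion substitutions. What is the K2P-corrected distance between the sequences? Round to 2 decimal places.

P = 630/2379 ≈ 0.264817 and Q = 606/2379 ≈ 0.254729.
Under the Kimura two-parameter model, d = −½ ln(1 − 2P − Q) − ¼ ln(1 − 2Q).
1 − 2P − Q = 0.215637, giving −½ ln(0.215637) = 0.767079.
1 − 2Q = 0.490542, giving −¼ ln(0.490542) = 0.178061.
d = 0.767079 + 0.178061 = 0.945140.

0.95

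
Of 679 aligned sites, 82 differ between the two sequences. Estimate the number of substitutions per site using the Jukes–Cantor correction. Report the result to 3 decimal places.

p = 82/679 ≈ 0.120766.
d = −(3/4) ln(1 − 4p/3) = −0.75 ln(1 − 0.161021) = −0.75 ln(0.838979)
  = −0.75 × (-0.175570) = 0.131678 substitutions/site.

0.132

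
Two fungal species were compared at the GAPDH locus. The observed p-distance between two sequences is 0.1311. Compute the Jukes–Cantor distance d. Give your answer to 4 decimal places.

0.1441

d = −(3/4) ln(1 − 4p/3) = −0.75 ln(1 − 0.1748) = −0.75 ln(0.8252)
  = −0.75 × (-0.192129) = 0.144097 substitutions/site.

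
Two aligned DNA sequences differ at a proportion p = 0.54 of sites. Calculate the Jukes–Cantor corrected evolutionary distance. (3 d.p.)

d = −(3/4) ln(1 − 4p/3) = −0.75 ln(1 − 0.72) = −0.75 ln(0.28)
  = −0.75 × (-1.272966) = 0.954725 substitutions/site.

0.955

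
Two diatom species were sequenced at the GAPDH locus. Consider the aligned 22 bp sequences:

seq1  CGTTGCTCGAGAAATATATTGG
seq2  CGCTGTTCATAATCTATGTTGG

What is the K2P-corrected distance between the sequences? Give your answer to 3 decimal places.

Of 22 sites, 5 differences are transitions and 3 are transversions, so P = 5/22 ≈ 0.227273 and Q = 3/22 ≈ 0.136364.
Under the Kimura two-parameter model, d = −½ ln(1 − 2P − Q) − ¼ ln(1 − 2Q).
1 − 2P − Q = 0.40909, giving −½ ln(0.40909) = 0.446910.
1 − 2Q = 0.727272, giving −¼ ln(0.727272) = 0.079614.
d = 0.446910 + 0.079614 = 0.526524.

0.527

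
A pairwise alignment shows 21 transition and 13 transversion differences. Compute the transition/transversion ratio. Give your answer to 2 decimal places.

1.62

R = 21/13 = 1.615384… ≈ 1.62 (to 2 d.p.).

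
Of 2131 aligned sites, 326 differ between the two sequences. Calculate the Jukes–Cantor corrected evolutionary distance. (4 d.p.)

p = 326/2131 ≈ 0.15298.
d = −(3/4) ln(1 − 4p/3) = −0.75 ln(1 − 0.203973) = −0.75 ln(0.796027)
  = −0.75 × (-0.228122) = 0.171092 substitutions/site.

0.1711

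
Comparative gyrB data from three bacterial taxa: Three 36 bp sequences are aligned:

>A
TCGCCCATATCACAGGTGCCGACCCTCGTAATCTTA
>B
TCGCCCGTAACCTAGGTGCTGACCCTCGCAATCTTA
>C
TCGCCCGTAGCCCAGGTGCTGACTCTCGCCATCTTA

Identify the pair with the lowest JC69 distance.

B and C

A–B: 6/36 differ, p = 0.167, d = 0.188.
A–C: 7/36 differ, p = 0.194, d = 0.225.
B–C: 4/36 differ, p = 0.111, d = 0.120.
The smallest distance is between B and C.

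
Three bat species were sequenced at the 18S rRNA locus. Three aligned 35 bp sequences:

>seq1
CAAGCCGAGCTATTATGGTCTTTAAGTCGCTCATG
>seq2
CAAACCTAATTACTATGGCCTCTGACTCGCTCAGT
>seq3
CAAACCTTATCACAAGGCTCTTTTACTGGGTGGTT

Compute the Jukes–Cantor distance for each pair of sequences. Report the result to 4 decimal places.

d(seq1,seq2) = 0.4073, d(seq1,seq3) = 0.7823, d(seq2,seq3) = 0.5128

seq1–seq2: 11/35 sites differ → p ≈ 0.314286, d = −0.75 ln(1 − 0.419048) = 0.407315 ≈ 0.4073.
seq1–seq3: 17/35 sites differ → p ≈ 0.485714, d = −0.75 ln(1 − 0.647619) = 0.782282 ≈ 0.7823.
seq2–seq3: 13/35 sites differ → p ≈ 0.371429, d = −0.75 ln(1 − 0.495239) = 0.512753 ≈ 0.5128.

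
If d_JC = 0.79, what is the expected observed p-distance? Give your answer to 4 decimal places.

0.4884

p = (3/4)(1 − e^(−4d/3)) = 0.75 × (1 − e^(-1.053333)) = 0.75 × (1 − 0.348773) = 0.488420.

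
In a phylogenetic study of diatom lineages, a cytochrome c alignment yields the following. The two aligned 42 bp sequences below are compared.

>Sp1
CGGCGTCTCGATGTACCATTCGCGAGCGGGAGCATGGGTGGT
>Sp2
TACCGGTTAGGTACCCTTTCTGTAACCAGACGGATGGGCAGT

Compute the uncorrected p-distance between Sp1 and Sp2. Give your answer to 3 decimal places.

The sequences differ at 23 of 42 positions.
p = 23/42 = 0.547619… ≈ 0.548 (to 3 d.p.).

0.548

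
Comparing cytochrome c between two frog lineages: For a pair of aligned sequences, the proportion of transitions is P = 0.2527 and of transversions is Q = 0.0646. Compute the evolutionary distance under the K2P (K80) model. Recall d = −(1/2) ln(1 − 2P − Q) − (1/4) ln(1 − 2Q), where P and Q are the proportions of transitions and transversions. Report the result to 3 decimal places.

Under the Kimura two-parameter model, d = −½ ln(1 − 2P − Q) − ¼ ln(1 − 2Q).
1 − 2P − Q = 0.43, giving −½ ln(0.43) = 0.421985.
1 − 2Q = 0.8708, giving −¼ ln(0.8708) = 0.034586.
d = 0.421985 + 0.034586 = 0.456571.

0.457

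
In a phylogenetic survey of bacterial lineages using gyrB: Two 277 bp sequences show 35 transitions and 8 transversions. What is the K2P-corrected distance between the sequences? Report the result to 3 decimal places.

0.180

P = 35/277 ≈ 0.126354 and Q = 8/277 ≈ 0.028881.
Under the Kimura two-parameter model, d = −½ ln(1 − 2P − Q) − ¼ ln(1 − 2Q).
1 − 2P − Q = 0.718411, giving −½ ln(0.718411) = 0.165357.
1 − 2Q = 0.942238, giving −¼ ln(0.942238) = 0.014874.
d = 0.165357 + 0.014874 = 0.180231.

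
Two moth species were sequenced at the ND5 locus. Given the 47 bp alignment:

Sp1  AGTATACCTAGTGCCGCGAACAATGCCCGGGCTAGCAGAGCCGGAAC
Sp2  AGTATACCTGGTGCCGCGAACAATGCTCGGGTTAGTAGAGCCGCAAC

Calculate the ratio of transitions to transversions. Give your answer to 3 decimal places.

Transitions are A↔G and C↔T; transversions are all other mismatches.
Transitions: 4. Transversions: 1.
R = 4/1 = 4.000.

4.000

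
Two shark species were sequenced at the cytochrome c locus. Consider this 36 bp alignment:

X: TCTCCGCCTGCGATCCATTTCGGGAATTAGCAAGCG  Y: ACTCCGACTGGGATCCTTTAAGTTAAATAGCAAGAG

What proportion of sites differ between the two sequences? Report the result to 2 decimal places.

The sequences differ at 10 of 36 positions (sites 1, 7, 11, 17, 20, 21, 23, 24, 27, 35).
p = 10/36 = 0.277777… ≈ 0.28 (to 2 d.p.).

0.28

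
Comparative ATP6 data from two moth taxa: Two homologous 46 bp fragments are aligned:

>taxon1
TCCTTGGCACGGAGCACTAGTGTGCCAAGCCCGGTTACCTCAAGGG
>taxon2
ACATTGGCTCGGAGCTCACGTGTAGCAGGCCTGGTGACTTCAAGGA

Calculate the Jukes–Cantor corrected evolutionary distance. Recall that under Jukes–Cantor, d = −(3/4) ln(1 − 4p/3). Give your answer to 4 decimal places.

The sequences differ at 13 of 46 sites, so p = 13/46 ≈ 0.282609.
d = −(3/4) ln(1 − 4p/3) = −0.75 ln(1 − 0.376812) = −0.75 ln(0.623188)
  = −0.75 × (-0.472907) = 0.354680 substitutions/site.

0.3547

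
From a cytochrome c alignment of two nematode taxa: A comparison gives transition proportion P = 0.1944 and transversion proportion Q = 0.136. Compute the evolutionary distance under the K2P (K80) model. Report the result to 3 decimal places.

Under the Kimura two-parameter model, d = −½ ln(1 − 2P − Q) − ¼ ln(1 − 2Q).
1 − 2P − Q = 0.4752, giving −½ ln(0.4752) = 0.372010.
1 − 2Q = 0.728, giving −¼ ln(0.728) = 0.079364.
d = 0.372010 + 0.079364 = 0.451374.

0.451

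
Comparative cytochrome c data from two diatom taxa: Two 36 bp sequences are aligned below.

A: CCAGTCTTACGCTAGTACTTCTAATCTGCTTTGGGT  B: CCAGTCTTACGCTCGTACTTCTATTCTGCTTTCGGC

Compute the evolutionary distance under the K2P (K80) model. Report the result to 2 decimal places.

Of 36 sites, 1 differences are transitions and 3 are transversions, so P = 1/36 ≈ 0.027778 and Q = 3/36 ≈ 0.083333.
Under the Kimura two-parameter model, d = −½ ln(1 − 2P − Q) − ¼ ln(1 − 2Q).
1 − 2P − Q = 0.861111, giving −½ ln(0.861111) = 0.074766.
1 − 2Q = 0.833334, giving −¼ ln(0.833334) = 0.045580.
d = 0.074766 + 0.045580 = 0.120346.

0.12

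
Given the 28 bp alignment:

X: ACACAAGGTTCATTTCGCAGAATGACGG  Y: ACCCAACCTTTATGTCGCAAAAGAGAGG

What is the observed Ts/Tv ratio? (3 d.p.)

Transitions are A↔G and C↔T; transversions are all other mismatches.
Transitions: 4. Transversions: 6.
R = 4/6 = 0.666666… ≈ 0.667 (to 3 d.p.).

0.667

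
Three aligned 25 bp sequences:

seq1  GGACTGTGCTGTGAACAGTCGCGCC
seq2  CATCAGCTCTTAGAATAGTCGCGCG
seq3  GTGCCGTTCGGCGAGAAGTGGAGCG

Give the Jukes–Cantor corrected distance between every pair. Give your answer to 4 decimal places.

d(seq1,seq2) = 0.5716, d(seq1,seq3) = 0.6626, d(seq2,seq3) = 0.7662

seq1–seq2: 10/25 sites differ → p = 0.4, d = −0.75 ln(1 − 0.533333) = 0.571605 ≈ 0.5716.
seq1–seq3: 11/25 sites differ → p = 0.44, d = −0.75 ln(1 − 0.586667) = 0.662626 ≈ 0.6626.
seq2–seq3: 12/25 sites differ → p = 0.48, d = −0.75 ln(1 − 0.64) = 0.766238 ≈ 0.7662.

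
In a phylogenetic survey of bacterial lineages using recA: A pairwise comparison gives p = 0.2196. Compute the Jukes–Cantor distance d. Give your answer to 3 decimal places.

0.260

d = −(3/4) ln(1 − 4p/3) = −0.75 ln(1 − 0.2928) = −0.75 ln(0.7072)
  = −0.75 × (-0.346442) = 0.259832 substitutions/site.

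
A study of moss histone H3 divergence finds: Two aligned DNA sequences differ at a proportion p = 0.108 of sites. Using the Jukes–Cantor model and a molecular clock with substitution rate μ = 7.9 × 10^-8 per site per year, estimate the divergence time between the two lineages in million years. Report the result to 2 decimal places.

0.74

d = −(3/4) ln(1 − 4p/3) = −0.75 ln(1 − 0.144) = −0.75 ln(0.856)
  = −0.75 × (-0.155485) = 0.116614 substitutions/site.
Under a molecular clock d = 2μt, so t = d/(2μ) = 0.116614 / (2 × 7.9 × 10^-8) = 0.74 million years.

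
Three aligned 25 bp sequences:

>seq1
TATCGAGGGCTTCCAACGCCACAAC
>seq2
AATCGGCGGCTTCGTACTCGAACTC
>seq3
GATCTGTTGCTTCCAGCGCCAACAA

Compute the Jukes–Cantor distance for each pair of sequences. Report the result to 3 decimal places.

seq1–seq2: 10/25 sites differ → p = 0.4, d = −0.75 ln(1 − 0.533333) = 0.571605 ≈ 0.572.
seq1–seq3: 9/25 sites differ → p = 0.36, d = −0.75 ln(1 − 0.48) = 0.490445 ≈ 0.490.
seq2–seq3: 11/25 sites differ → p = 0.44, d = −0.75 ln(1 − 0.586667) = 0.662626 ≈ 0.663.

d(seq1,seq2) = 0.572, d(seq1,seq3) = 0.490, d(seq2,seq3) = 0.663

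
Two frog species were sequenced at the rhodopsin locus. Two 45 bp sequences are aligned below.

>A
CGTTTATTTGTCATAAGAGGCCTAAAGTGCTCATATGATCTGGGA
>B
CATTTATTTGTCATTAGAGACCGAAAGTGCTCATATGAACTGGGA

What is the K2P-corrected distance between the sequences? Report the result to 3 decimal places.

Of 45 sites, 2 differences are transitions and 3 are transversions, so P = 2/45 ≈ 0.044444 and Q = 3/45 ≈ 0.066667.
Under the Kimura two-parameter model, d = −½ ln(1 − 2P − Q) − ¼ ln(1 − 2Q).
1 − 2P − Q = 0.844445, giving −½ ln(0.844445) = 0.084538.
1 − 2Q = 0.866666, giving −¼ ln(0.866666) = 0.035775.
d = 0.084538 + 0.035775 = 0.120313.

0.120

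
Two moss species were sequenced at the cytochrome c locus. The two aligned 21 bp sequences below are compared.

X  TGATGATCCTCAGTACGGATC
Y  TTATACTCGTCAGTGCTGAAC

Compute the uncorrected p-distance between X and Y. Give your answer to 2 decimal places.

0.33

The sequences differ at 7 of 21 positions (sites 2, 5, 6, 9, 15, 17, 20).
p = 7/21 = 0.333333… ≈ 0.33 (to 2 d.p.).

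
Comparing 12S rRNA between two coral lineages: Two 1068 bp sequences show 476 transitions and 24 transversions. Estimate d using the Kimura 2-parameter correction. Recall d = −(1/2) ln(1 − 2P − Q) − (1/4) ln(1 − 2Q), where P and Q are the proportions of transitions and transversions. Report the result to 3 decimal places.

P = 476/1068 ≈ 0.445693 and Q = 24/1068 ≈ 0.022472.
Under the Kimura two-parameter model, d = −½ ln(1 − 2P − Q) − ¼ ln(1 − 2Q).
1 − 2P − Q = 0.086142, giving −½ ln(0.086142) = 1.225879.
1 − 2Q = 0.955056, giving −¼ ln(0.955056) = 0.011496.
d = 1.225879 + 0.011496 = 1.237375.

1.237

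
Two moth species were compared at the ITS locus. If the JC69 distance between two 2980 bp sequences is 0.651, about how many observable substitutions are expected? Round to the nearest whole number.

Invert JC69: p = (3/4)(1 − e^(−4d/3)) = 0.75 × (1 − e^(-0.868)) = 0.75 × (1 − 0.419790) = 0.435158.
Expected differing sites = pL ≈ 0.435158 × 2980 = 1296.77084 ≈ 1297.

1297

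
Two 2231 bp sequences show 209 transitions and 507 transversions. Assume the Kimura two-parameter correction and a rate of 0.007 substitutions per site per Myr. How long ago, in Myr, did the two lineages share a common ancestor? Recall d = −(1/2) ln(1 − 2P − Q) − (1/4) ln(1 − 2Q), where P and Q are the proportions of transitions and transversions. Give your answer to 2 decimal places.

P = 209/2231 ≈ 0.09368 and Q = 507/2231 ≈ 0.227252.
Under the Kimura two-parameter model, d = −½ ln(1 − 2P − Q) − ¼ ln(1 − 2Q).
1 − 2P − Q = 0.585388, giving −½ ln(0.585388) = 0.267740.
1 − 2Q = 0.545496, giving −¼ ln(0.545496) = 0.151515.
d = 0.267740 + 0.151515 = 0.419255.
Under a molecular clock d = 2μt, so t = d/(2μ) = 0.419255 / (2 × 0.007) = 29.95 Myr.

29.95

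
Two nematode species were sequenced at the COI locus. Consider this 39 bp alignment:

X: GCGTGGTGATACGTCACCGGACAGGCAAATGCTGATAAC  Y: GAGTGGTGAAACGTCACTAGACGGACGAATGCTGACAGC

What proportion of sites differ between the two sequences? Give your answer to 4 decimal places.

0.2308

The sequences differ at 9 of 39 positions (sites 2, 10, 18, 19, 23, 25, 27, 36, 38).
p = 9/39 = 0.230769… ≈ 0.2308 (to 4 d.p.).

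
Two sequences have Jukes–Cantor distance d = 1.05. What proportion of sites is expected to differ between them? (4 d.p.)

p = (3/4)(1 − e^(−4d/3)) = 0.75 × (1 − e^(-1.4)) = 0.75 × (1 − 0.246597) = 0.565052.

0.5651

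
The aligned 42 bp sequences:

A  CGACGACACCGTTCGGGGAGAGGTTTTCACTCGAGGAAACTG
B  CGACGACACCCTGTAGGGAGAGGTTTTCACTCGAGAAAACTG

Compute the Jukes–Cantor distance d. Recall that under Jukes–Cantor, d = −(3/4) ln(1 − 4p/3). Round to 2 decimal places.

0.13

The sequences differ at 5 of 42 sites (11, 13, 14, 15, 36), so p = 5/42 ≈ 0.119048.
d = −(3/4) ln(1 − 4p/3) = −0.75 ln(1 − 0.158731) = −0.75 ln(0.841269)
  = −0.75 × (-0.172844) = 0.129633 substitutions/site.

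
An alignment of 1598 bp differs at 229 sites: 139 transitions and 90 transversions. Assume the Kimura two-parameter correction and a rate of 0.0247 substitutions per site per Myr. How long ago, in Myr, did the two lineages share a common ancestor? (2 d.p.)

P = 139/1598 ≈ 0.086984 and Q = 90/1598 ≈ 0.05632.
Under the Kimura two-parameter model, d = −½ ln(1 − 2P − Q) − ¼ ln(1 − 2Q).
1 − 2P − Q = 0.769712, giving −½ ln(0.769712) = 0.130869.
1 − 2Q = 0.88736, giving −¼ ln(0.88736) = 0.029876.
d = 0.130869 + 0.029876 = 0.160745.
Under a molecular clock d = 2μt, so t = d/(2μ) = 0.160745 / (2 × 0.0247) = 3.25 Myr.

3.25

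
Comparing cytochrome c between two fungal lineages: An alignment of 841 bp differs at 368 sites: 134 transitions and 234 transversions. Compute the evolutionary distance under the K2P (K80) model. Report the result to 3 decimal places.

P = 134/841 ≈ 0.159334 and Q = 234/841 ≈ 0.27824.
Under the Kimura two-parameter model, d = −½ ln(1 − 2P − Q) − ¼ ln(1 − 2Q).
1 − 2P − Q = 0.403092, giving −½ ln(0.403092) = 0.454295.
1 − 2Q = 0.44352, giving −¼ ln(0.44352) = 0.203253.
d = 0.454295 + 0.203253 = 0.657548.

0.658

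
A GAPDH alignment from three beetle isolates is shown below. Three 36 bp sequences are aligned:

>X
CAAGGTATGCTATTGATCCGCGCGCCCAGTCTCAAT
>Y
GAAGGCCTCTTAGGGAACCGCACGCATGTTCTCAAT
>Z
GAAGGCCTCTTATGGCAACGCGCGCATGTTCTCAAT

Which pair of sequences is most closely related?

Y and Z

X–Y: 13/36 differ, p = 0.361, d = 0.493.
X–Z: 13/36 differ, p = 0.361, d = 0.493.
Y–Z: 4/36 differ, p = 0.111, d = 0.120.
The smallest distance is between Y and Z.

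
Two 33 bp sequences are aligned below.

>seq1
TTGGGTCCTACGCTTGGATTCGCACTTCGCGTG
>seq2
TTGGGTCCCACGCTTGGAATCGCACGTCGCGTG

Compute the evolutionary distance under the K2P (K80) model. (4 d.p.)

Of 33 sites, 1 differences are transitions and 2 are transversions, so P = 1/33 ≈ 0.030303 and Q = 2/33 ≈ 0.060606.
Under the Kimura two-parameter model, d = −½ ln(1 − 2P − Q) − ¼ ln(1 − 2Q).
1 − 2P − Q = 0.878788, giving −½ ln(0.878788) = 0.064606.
1 − 2Q = 0.878788, giving −¼ ln(0.878788) = 0.032303.
d = 0.064606 + 0.032303 = 0.096909.

0.0969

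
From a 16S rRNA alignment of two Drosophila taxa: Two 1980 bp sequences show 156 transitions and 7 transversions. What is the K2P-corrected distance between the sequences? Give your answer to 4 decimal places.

0.0896

P = 156/1980 ≈ 0.078788 and Q = 7/1980 ≈ 0.003535.
Under the Kimura two-parameter model, d = −½ ln(1 − 2P − Q) − ¼ ln(1 − 2Q).
1 − 2P − Q = 0.838889, giving −½ ln(0.838889) = 0.087838.
1 − 2Q = 0.99293, giving −¼ ln(0.99293) = 0.001774.
d = 0.087838 + 0.001774 = 0.089612.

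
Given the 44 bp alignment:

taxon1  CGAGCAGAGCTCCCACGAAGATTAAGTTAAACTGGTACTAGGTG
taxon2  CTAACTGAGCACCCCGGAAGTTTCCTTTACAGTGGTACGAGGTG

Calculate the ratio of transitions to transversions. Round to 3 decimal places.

Transitions are A↔G and C↔T; transversions are all other mismatches.
Transitions: 1. Transversions: 12.
R = 1/12 = 0.083333… ≈ 0.083 (to 3 d.p.).

0.083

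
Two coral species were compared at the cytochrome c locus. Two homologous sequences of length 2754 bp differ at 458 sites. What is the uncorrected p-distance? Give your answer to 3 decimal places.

p = 458/2754 = 0.166303… ≈ 0.166 (to 3 d.p.).

0.166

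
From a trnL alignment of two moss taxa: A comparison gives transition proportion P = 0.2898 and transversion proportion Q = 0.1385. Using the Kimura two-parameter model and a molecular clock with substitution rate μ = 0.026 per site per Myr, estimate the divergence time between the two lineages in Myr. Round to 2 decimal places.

13.73

Under the Kimura two-parameter model, d = −½ ln(1 − 2P − Q) − ¼ ln(1 − 2Q).
1 − 2P − Q = 0.2819, giving −½ ln(0.2819) = 0.633101.
1 − 2Q = 0.723, giving −¼ ln(0.723) = 0.081087.
d = 0.633101 + 0.081087 = 0.714188.
Under a molecular clock d = 2μt, so t = d/(2μ) = 0.714188 / (2 × 0.026) = 13.73 Myr.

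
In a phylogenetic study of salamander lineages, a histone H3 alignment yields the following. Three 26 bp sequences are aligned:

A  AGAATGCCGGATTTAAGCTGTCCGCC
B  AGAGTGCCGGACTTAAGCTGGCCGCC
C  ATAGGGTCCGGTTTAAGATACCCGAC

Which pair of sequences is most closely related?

A and B

A–B: 3/26 differ, p = 0.115, d = 0.125.
A–C: 10/26 differ, p = 0.385, d = 0.539.
B–C: 10/26 differ, p = 0.385, d = 0.539.
The smallest distance is between A and B.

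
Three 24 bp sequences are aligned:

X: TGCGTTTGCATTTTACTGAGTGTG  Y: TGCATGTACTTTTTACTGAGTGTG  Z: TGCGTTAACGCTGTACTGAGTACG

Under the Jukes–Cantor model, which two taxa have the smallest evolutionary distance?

X–Y: 4/24 differ, p = 0.167, d = 0.188.
X–Z: 7/24 differ, p = 0.292, d = 0.369.
Y–Z: 8/24 differ, p = 0.333, d = 0.441.
The smallest distance is between X and Y.

X and Y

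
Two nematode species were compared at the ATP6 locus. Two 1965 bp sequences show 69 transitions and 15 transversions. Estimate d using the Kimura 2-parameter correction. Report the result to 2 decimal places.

P = 69/1965 ≈ 0.035115 and Q = 15/1965 ≈ 0.007634.
Under the Kimura two-parameter model, d = −½ ln(1 − 2P − Q) − ¼ ln(1 − 2Q).
1 − 2P − Q = 0.922136, giving −½ ln(0.922136) = 0.040531.
1 − 2Q = 0.984732, giving −¼ ln(0.984732) = 0.003846.
d = 0.040531 + 0.003846 = 0.044377.

0.04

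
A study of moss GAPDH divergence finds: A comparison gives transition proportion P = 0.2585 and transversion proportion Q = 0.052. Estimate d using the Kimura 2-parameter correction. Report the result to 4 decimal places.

0.4483

Under the Kimura two-parameter model, d = −½ ln(1 − 2P − Q) − ¼ ln(1 − 2Q).
1 − 2P − Q = 0.431, giving −½ ln(0.431) = 0.420824.
1 − 2Q = 0.896, giving −¼ ln(0.896) = 0.027454.
d = 0.420824 + 0.027454 = 0.448278.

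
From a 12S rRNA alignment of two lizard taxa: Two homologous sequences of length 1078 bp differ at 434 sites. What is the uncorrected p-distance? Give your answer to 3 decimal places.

0.403

p = 434/1078 = 0.402597… ≈ 0.403 (to 3 d.p.).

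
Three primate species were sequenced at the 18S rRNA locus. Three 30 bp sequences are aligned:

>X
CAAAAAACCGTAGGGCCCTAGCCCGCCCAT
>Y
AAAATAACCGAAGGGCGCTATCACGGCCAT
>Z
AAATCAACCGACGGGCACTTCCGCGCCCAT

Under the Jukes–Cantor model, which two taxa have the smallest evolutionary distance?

X–Y: 7/30 differ, p = 0.233, d = 0.280.
X–Z: 9/30 differ, p = 0.300, d = 0.383.
Y–Z: 8/30 differ, p = 0.267, d = 0.330.
The smallest distance is between X and Y.

X and Y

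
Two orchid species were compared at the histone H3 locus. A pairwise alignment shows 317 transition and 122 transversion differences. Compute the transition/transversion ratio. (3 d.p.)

2.598

R = 317/122 = 2.598360… ≈ 2.598 (to 3 d.p.).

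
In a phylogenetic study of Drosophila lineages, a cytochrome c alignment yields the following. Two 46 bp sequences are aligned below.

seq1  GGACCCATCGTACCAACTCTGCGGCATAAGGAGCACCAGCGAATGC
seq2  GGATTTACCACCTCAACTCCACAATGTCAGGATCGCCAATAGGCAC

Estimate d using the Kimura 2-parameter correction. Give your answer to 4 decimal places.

1.9493

Of 46 sites, 21 differences are transitions and 3 are transversions, so P = 21/46 ≈ 0.456522 and Q = 3/46 ≈ 0.065217.
Under the Kimura two-parameter model, d = −½ ln(1 − 2P − Q) − ¼ ln(1 − 2Q).
1 − 2P − Q = 0.021739, giving −½ ln(0.021739) = 1.914324.
1 − 2Q = 0.869566, giving −¼ ln(0.869566) = 0.034940.
d = 1.914324 + 0.034940 = 1.949264.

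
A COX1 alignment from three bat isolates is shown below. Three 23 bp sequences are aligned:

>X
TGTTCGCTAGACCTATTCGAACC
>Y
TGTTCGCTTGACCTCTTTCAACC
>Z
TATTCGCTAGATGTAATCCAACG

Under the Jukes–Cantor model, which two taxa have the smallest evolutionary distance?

X and Y

X–Y: 4/23 differ, p = 0.174, d = 0.198.
X–Z: 6/23 differ, p = 0.261, d = 0.321.
Y–Z: 8/23 differ, p = 0.348, d = 0.467.
The smallest distance is between X and Y.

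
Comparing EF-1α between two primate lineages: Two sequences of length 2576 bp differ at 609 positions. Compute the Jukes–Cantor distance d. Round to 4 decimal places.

p = 609/2576 ≈ 0.236413.
d = −(3/4) ln(1 − 4p/3) = −0.75 ln(1 − 0.315217) = −0.75 ln(0.684783)
  = −0.75 × (-0.378653) = 0.283990 substitutions/site.

0.2840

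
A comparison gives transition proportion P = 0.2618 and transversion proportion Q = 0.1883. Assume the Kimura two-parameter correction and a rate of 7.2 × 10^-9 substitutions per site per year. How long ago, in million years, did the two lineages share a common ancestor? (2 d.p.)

Under the Kimura two-parameter model, d = −½ ln(1 − 2P − Q) − ¼ ln(1 − 2Q).
1 − 2P − Q = 0.2881, giving −½ ln(0.2881) = 0.622224.
1 − 2Q = 0.6234, giving −¼ ln(0.6234) = 0.118142.
d = 0.622224 + 0.118142 = 0.740366.
Under a molecular clock d = 2μt, so t = d/(2μ) = 0.740366 / (2 × 7.2 × 10^-9) = 51.41 million years.

51.41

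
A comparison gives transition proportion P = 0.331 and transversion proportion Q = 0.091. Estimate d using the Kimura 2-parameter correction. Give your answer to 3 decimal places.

Under the Kimura two-parameter model, d = −½ ln(1 − 2P − Q) − ¼ ln(1 − 2Q).
1 − 2P − Q = 0.247, giving −½ ln(0.247) = 0.699183.
1 − 2Q = 0.818, giving −¼ ln(0.818) = 0.050223.
d = 0.699183 + 0.050223 = 0.749406.

0.749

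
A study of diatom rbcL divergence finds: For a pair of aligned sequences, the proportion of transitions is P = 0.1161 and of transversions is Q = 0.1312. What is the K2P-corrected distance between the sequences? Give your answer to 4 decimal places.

Under the Kimura two-parameter model, d = −½ ln(1 − 2P − Q) − ¼ ln(1 − 2Q).
1 − 2P − Q = 0.6366, giving −½ ln(0.6366) = 0.225807.
1 − 2Q = 0.7376, giving −¼ ln(0.7376) = 0.076088.
d = 0.225807 + 0.076088 = 0.301895.

0.3019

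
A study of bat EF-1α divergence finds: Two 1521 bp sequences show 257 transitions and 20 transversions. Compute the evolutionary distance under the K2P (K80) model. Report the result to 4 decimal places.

P = 257/1521 ≈ 0.168968 and Q = 20/1521 ≈ 0.013149.
Under the Kimura two-parameter model, d = −½ ln(1 − 2P − Q) − ¼ ln(1 − 2Q).
1 − 2P − Q = 0.648915, giving −½ ln(0.648915) = 0.216227.
1 − 2Q = 0.973702, giving −¼ ln(0.973702) = 0.006662.
d = 0.216227 + 0.006662 = 0.222889.

0.2229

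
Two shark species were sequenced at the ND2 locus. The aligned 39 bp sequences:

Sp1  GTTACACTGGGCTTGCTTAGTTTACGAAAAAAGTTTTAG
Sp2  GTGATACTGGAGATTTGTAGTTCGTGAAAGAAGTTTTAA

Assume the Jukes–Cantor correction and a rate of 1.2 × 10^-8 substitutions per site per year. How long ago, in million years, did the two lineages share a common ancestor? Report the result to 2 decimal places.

The sequences differ at 13 of 39 sites, so p = 13/39 ≈ 0.333333.
d = −(3/4) ln(1 − 4p/3) = −0.75 ln(1 − 0.444444) = −0.75 ln(0.555556)
  = −0.75 × (-0.587786) = 0.440840 substitutions/site.
Under a molecular clock d = 2μt, so t = d/(2μ) = 0.440840 / (2 × 1.2 × 10^-8) = 18.37 million years.

18.37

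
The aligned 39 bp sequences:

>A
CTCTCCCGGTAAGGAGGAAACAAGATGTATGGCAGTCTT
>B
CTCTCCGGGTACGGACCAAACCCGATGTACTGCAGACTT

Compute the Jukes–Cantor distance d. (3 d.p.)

0.276

The sequences differ at 9 of 39 sites (7, 12, 16, 17, 22, 23, 30, 31, 36), so p = 9/39 ≈ 0.230769.
d = −(3/4) ln(1 − 4p/3) = −0.75 ln(1 − 0.307692) = −0.75 ln(0.692308)
  = −0.75 × (-0.367724) = 0.275793 substitutions/site.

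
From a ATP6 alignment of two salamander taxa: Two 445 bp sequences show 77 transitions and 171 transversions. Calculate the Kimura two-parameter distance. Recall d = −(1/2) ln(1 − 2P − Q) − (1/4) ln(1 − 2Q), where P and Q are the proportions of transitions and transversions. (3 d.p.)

P = 77/445 ≈ 0.173034 and Q = 171/445 ≈ 0.38427.
Under the Kimura two-parameter model, d = −½ ln(1 − 2P − Q) − ¼ ln(1 − 2Q).
1 − 2P − Q = 0.269662, giving −½ ln(0.269662) = 0.655293.
1 − 2Q = 0.23146, giving −¼ ln(0.23146) = 0.365837.
d = 0.655293 + 0.365837 = 1.021130.

1.021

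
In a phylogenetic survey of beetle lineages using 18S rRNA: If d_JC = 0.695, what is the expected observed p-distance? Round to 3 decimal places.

0.453

p = (3/4)(1 − e^(−4d/3)) = 0.75 × (1 − e^(-0.926667)) = 0.75 × (1 − 0.395871) = 0.453097.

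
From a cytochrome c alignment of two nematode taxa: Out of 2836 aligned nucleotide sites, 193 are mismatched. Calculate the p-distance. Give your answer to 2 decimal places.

0.07

p = 193/2836 = 0.068053… ≈ 0.07 (to 2 d.p.).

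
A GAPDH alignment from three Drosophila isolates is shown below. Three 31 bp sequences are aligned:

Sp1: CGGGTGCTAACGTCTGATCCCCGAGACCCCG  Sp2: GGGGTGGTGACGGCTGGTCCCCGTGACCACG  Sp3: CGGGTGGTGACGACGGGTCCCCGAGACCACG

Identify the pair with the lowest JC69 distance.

Sp2 and Sp3

Sp1–Sp2: 7/31 differ, p = 0.226, d = 0.269.
Sp1–Sp3: 6/31 differ, p = 0.194, d = 0.224.
Sp2–Sp3: 4/31 differ, p = 0.129, d = 0.142.
The smallest distance is between Sp2 and Sp3.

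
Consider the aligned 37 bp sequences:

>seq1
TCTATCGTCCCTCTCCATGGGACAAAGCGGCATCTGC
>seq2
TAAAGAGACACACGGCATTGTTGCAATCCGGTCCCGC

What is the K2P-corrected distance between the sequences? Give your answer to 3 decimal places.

Of 37 sites, 2 differences are transitions and 18 are transversions, so P = 2/37 ≈ 0.054054 and Q = 18/37 ≈ 0.486486.
Under the Kimura two-parameter model, d = −½ ln(1 − 2P − Q) − ¼ ln(1 − 2Q).
1 − 2P − Q = 0.405406, giving −½ ln(0.405406) = 0.451433.
1 − 2Q = 0.027028, giving −¼ ln(0.027028) = 0.902720.
d = 0.451433 + 0.902720 = 1.354153.

1.354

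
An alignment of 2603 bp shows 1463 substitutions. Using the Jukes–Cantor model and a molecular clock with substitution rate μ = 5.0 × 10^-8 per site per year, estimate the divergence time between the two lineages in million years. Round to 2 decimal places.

10.38

p = 1463/2603 ≈ 0.562044.
d = −(3/4) ln(1 − 4p/3) = −0.75 ln(1 − 0.749392) = −0.75 ln(0.250608)
  = −0.75 × (-1.383865) = 1.037899 substitutions/site.
Under a molecular clock d = 2μt, so t = d/(2μ) = 1.037899 / (2 × 5.0 × 10^-8) = 10.38 million years.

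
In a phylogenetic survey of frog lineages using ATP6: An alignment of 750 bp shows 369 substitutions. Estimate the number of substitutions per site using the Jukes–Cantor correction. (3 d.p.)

0.800

p = 369/750 = 0.492.
d = −(3/4) ln(1 − 4p/3) = −0.75 ln(1 − 0.656) = −0.75 ln(0.344)
  = −0.75 × (-1.067114) = 0.800336 substitutions/site.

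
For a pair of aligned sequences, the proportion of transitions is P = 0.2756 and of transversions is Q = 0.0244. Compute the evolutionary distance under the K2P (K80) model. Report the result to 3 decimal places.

Under the Kimura two-parameter model, d = −½ ln(1 − 2P − Q) − ¼ ln(1 − 2Q).
1 − 2P − Q = 0.4244, giving −½ ln(0.4244) = 0.428539.
1 − 2Q = 0.9512, giving −¼ ln(0.9512) = 0.012508.
d = 0.428539 + 0.012508 = 0.441047.

0.441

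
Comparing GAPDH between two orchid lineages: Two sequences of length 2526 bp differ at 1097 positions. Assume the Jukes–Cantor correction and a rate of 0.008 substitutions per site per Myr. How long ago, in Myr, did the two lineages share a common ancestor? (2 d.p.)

40.56

p = 1097/2526 ≈ 0.434283.
d = −(3/4) ln(1 − 4p/3) = −0.75 ln(1 − 0.579044) = −0.75 ln(0.420956)
  = −0.75 × (-0.865227) = 0.648920 substitutions/site.
Under a molecular clock d = 2μt, so t = d/(2μ) = 0.648920 / (2 × 0.008) = 40.56 Myr.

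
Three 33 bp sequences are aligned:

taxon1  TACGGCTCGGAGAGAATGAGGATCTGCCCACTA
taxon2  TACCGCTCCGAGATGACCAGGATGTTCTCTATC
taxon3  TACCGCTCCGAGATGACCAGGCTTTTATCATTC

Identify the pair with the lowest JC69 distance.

taxon2 and taxon3

taxon1–taxon2: 12/33 differ, p = 0.364, d = 0.497.
taxon1–taxon3: 13/33 differ, p = 0.394, d = 0.559.
taxon2–taxon3: 5/33 differ, p = 0.152, d = 0.169.
The smallest distance is between taxon2 and taxon3.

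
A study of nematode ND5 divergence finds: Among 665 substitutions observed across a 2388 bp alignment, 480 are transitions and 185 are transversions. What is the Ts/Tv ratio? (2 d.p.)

2.59

R = 480/185 = 2.594594… ≈ 2.59 (to 2 d.p.).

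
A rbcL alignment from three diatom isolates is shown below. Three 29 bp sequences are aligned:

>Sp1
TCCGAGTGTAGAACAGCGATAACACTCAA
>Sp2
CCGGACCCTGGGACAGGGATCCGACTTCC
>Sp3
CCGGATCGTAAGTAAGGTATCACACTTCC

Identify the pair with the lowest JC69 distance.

Sp1–Sp2: 14/29 differ, p = 0.483, d = 0.774.
Sp1–Sp3: 14/29 differ, p = 0.483, d = 0.774.
Sp2–Sp3: 9/29 differ, p = 0.310, d = 0.401.
The smallest distance is between Sp2 and Sp3.

Sp2 and Sp3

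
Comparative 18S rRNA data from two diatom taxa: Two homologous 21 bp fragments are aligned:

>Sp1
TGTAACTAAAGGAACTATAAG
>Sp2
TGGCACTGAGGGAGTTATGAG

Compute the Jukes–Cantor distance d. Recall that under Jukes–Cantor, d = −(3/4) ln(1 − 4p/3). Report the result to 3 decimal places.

0.441

The sequences differ at 7 of 21 sites (3, 4, 8, 10, 14, 15, 19), so p = 7/21 ≈ 0.333333.
d = −(3/4) ln(1 − 4p/3) = −0.75 ln(1 − 0.444444) = −0.75 ln(0.555556)
  = −0.75 × (-0.587786) = 0.440840 substitutions/site.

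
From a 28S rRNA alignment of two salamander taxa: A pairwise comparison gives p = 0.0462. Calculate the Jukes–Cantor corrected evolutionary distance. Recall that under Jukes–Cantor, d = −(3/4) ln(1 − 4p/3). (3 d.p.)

d = −(3/4) ln(1 − 4p/3) = −0.75 ln(1 − 0.0616) = −0.75 ln(0.9384)
  = −0.75 × (-0.063579) = 0.047684 substitutions/site.

0.048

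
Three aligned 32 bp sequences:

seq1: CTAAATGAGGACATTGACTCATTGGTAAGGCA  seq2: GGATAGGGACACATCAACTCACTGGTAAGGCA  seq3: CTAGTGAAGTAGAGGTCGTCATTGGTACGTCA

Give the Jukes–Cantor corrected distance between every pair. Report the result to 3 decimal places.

d(seq1,seq2) = 0.404, d(seq1,seq3) = 0.585, d(seq2,seq3) = 0.924

seq1–seq2: 10/32 sites differ → p = 0.3125, d = −0.75 ln(1 − 0.416667) = 0.404248 ≈ 0.404.
seq1–seq3: 13/32 sites differ → p = 0.40625, d = −0.75 ln(1 − 0.541667) = 0.585119 ≈ 0.585.
seq2–seq3: 17/32 sites differ → p = 0.53125, d = −0.75 ln(1 − 0.708333) = 0.924107 ≈ 0.924.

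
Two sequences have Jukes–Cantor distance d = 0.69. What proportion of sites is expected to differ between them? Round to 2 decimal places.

0.45

p = (3/4)(1 − e^(−4d/3)) = 0.75 × (1 − e^(-0.92)) = 0.75 × (1 − 0.398519) = 0.451111.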